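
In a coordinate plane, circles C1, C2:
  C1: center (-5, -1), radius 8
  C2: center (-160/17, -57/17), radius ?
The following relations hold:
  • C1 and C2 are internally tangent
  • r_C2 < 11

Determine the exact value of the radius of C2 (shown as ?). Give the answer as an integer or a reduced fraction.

3

1. [int C1,C2]  r_C2² − 16r_C2 + 39 = 0  ⇒  r_C2 = 3 or 13
2. given r_C2 < 11: keep 3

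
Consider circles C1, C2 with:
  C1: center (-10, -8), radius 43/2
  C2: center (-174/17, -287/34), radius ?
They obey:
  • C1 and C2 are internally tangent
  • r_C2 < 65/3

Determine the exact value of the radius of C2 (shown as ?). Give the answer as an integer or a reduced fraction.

21

1. [int C1,C2]  r_C2² − 43r_C2 + 462 = 0  ⇒  r_C2 = 21 or 22
2. given r_C2 < 65/3: keep 21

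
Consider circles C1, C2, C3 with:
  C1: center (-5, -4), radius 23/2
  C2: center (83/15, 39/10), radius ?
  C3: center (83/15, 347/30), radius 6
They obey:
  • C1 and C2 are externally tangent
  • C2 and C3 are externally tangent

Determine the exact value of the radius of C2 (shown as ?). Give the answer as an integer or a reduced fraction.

5/3

1. [ext C1·C2]  r_C2² + 23r_C2 − 370/9 = 0  ⇒  r_C2 = 5/3 (r>0 drops 1)
2. [ext C2·C3]  r_C2² + 12r_C2 − 205/9 = 0  ⇒  r_C2 = 5/3 (r>0 drops 1)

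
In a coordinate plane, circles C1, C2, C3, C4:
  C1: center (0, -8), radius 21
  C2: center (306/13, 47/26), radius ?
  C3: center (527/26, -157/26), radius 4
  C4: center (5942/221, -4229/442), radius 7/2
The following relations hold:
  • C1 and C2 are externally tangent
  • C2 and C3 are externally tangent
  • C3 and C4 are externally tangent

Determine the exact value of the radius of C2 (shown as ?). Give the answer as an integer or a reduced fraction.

9/2

1. [ext C1·C2]  r_C2² + 42r_C2 − 837/4 = 0  ⇒  r_C2 = 9/2 (r>0 drops 1)
2. [ext C2·C3]  r_C2² + 8r_C2 − 225/4 = 0  ⇒  r_C2 = 9/2 (r>0 drops 1)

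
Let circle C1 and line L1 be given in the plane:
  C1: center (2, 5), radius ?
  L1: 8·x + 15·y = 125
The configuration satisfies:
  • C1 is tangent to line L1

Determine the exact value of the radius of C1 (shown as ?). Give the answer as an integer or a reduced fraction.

2

1. [C1‖L1]  r_C1² − 4 = 0  ⇒  r_C1 = 2 (r>0 drops 1)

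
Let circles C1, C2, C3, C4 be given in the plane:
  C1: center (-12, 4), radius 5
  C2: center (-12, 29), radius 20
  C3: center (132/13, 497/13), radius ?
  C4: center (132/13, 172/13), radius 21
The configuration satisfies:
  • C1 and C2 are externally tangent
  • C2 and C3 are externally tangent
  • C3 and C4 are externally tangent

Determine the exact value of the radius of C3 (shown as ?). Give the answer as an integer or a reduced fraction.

1. [ext C2·C3]  r_C3² + 40r_C3 − 176 = 0  ⇒  r_C3 = 4 (r>0 drops 1)
2. [ext C3·C4]  r_C3² + 42r_C3 − 184 = 0  ⇒  r_C3 = 4 (r>0 drops 1)

4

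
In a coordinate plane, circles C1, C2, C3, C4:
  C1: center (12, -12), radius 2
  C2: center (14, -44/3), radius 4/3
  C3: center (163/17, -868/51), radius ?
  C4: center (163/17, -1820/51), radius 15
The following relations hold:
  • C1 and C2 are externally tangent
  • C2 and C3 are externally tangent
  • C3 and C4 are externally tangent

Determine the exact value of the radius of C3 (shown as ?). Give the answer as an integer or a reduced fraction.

1. [ext C2·C3]  r_C3² + (8/3)r_C3 − 209/9 = 0  ⇒  r_C3 = 11/3 (r>0 drops 1)
2. [ext C3·C4]  r_C3² + 30r_C3 − 1111/9 = 0  ⇒  r_C3 = 11/3 (r>0 drops 1)

11/3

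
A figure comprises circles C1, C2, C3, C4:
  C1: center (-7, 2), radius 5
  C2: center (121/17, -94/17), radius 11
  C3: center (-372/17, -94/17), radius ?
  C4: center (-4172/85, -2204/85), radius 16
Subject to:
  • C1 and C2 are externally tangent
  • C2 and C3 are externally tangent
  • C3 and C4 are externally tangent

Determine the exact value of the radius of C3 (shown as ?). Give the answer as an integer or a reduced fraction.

1. [ext C2·C3]  r_C3² + 22r_C3 − 720 = 0  ⇒  r_C3 = 18 (r>0 drops 1)
2. [ext C3·C4]  r_C3² + 32r_C3 − 900 = 0  ⇒  r_C3 = 18 (r>0 drops 1)

18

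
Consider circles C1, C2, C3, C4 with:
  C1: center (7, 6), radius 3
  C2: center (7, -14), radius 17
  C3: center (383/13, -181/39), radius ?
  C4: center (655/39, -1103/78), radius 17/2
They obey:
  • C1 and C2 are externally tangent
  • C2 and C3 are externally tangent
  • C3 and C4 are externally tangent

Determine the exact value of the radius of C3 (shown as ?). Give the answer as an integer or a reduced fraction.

1. [ext C2·C3]  r_C3² + 34r_C3 − 2728/9 = 0  ⇒  r_C3 = 22/3 (r>0 drops 1)
2. [ext C3·C4]  r_C3² + 17r_C3 − 1606/9 = 0  ⇒  r_C3 = 22/3 (r>0 drops 1)

22/3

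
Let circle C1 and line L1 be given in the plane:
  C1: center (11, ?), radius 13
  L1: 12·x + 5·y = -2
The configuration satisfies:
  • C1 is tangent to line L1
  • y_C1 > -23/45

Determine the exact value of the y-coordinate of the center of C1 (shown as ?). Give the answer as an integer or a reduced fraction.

1. [C1‖L1]  y_C1² + (268/5)y_C1 − 2121/5 = 0  ⇒  y_C1 = -303/5 or 7
2. given y_C1 > -23/45: keep 7

7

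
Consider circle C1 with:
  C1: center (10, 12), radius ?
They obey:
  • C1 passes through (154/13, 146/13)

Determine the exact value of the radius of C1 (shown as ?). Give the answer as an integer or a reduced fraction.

2

1. [C1∋P]  r_C1² − 4 = 0  ⇒  r_C1 = 2 (r>0 drops 1)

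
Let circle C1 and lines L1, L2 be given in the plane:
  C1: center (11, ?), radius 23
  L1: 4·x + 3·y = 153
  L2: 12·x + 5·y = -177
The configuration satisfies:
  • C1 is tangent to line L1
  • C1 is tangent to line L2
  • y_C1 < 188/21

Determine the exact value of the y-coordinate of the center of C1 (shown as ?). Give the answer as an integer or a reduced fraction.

-2

1. [C1‖L1]  y_C1² − (218/3)y_C1 − 448/3 = 0  ⇒  y_C1 = -2 or 224/3
2. [C1‖L2]  y_C1² + (618/5)y_C1 + 1216/5 = 0  ⇒  y_C1 = -608/5 or -2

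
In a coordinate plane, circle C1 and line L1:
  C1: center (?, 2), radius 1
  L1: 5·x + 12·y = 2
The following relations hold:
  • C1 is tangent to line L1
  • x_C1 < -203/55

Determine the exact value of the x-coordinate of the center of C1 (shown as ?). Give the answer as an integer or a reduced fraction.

1. [C1‖L1]  x_C1² + (44/5)x_C1 + 63/5 = 0  ⇒  x_C1 = -7 or -9/5
2. given x_C1 < -203/55: keep -7

-7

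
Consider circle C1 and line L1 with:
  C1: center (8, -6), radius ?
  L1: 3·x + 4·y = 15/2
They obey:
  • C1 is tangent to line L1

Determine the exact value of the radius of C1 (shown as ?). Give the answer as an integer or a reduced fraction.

3/2

1. [C1‖L1]  r_C1² − 9/4 = 0  ⇒  r_C1 = 3/2 (r>0 drops 1)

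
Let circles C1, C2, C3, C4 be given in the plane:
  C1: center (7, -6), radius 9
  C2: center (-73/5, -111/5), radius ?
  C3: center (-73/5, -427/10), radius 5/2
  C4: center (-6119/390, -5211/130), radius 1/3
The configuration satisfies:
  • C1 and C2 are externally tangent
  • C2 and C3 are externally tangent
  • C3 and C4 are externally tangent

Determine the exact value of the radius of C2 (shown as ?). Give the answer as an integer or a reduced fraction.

1. [ext C1·C2]  r_C2² + 18r_C2 − 648 = 0  ⇒  r_C2 = 18 (r>0 drops 1)
2. [ext C2·C3]  r_C2² + 5r_C2 − 414 = 0  ⇒  r_C2 = 18 (r>0 drops 1)

18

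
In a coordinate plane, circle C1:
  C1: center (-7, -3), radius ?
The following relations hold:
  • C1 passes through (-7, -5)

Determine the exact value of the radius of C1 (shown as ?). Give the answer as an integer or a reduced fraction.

2

1. [C1∋P]  r_C1² − 4 = 0  ⇒  r_C1 = 2 (r>0 drops 1)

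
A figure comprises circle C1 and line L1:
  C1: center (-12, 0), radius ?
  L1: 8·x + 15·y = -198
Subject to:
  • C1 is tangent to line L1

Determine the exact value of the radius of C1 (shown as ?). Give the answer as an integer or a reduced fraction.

1. [C1‖L1]  r_C1² − 36 = 0  ⇒  r_C1 = 6 (r>0 drops 1)

6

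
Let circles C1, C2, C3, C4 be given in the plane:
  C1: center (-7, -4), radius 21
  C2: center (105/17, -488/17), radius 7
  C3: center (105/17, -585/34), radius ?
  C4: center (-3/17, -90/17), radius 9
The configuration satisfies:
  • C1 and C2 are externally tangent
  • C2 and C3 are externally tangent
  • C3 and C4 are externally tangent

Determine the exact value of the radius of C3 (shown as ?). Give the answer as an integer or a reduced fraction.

9/2

1. [ext C2·C3]  r_C3² + 14r_C3 − 333/4 = 0  ⇒  r_C3 = 9/2 (r>0 drops 1)
2. [ext C3·C4]  r_C3² + 18r_C3 − 405/4 = 0  ⇒  r_C3 = 9/2 (r>0 drops 1)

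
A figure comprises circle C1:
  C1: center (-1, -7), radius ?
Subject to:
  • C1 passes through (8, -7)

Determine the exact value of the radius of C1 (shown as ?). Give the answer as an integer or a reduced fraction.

9

1. [C1∋P]  r_C1² − 81 = 0  ⇒  r_C1 = 9 (r>0 drops 1)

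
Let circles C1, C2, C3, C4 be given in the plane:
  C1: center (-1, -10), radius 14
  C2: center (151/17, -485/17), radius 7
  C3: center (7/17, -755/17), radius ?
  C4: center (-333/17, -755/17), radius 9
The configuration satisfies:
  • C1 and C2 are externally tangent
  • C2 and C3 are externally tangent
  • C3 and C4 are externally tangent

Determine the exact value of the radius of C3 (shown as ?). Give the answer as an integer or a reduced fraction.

1. [ext C2·C3]  r_C3² + 14r_C3 − 275 = 0  ⇒  r_C3 = 11 (r>0 drops 1)
2. [ext C3·C4]  r_C3² + 18r_C3 − 319 = 0  ⇒  r_C3 = 11 (r>0 drops 1)

11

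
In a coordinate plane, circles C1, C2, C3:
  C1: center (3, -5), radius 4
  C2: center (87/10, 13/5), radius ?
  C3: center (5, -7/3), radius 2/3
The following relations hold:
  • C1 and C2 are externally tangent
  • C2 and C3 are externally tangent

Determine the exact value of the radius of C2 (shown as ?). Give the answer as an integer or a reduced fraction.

11/2

1. [ext C1·C2]  r_C2² + 8r_C2 − 297/4 = 0  ⇒  r_C2 = 11/2 (r>0 drops 1)
2. [ext C2·C3]  r_C2² + (4/3)r_C2 − 451/12 = 0  ⇒  r_C2 = 11/2 (r>0 drops 1)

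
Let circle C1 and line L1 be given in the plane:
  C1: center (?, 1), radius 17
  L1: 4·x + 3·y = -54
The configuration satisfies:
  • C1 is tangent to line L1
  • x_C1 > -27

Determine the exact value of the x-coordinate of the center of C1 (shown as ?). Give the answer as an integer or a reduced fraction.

7

1. [C1‖L1]  x_C1² + (57/2)x_C1 − 497/2 = 0  ⇒  x_C1 = -71/2 or 7
2. given x_C1 > -27: keep 7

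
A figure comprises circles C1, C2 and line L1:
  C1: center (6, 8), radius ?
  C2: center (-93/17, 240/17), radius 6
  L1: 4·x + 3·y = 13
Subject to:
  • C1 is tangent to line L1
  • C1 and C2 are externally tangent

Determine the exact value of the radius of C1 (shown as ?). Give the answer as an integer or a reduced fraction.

1. [C1‖L1]  r_C1² − 49 = 0  ⇒  r_C1 = 7 (r>0 drops 1)
2. [ext C1·C2]  r_C1² + 12r_C1 − 133 = 0  ⇒  r_C1 = 7 (r>0 drops 1)

7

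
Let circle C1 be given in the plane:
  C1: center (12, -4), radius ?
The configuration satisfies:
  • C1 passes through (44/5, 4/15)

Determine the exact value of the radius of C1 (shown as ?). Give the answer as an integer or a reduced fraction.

16/3

1. [C1∋P]  r_C1² − 256/9 = 0  ⇒  r_C1 = 16/3 (r>0 drops 1)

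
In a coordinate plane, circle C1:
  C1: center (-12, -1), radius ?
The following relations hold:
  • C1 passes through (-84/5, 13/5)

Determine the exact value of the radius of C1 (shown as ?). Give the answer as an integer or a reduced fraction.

6

1. [C1∋P]  r_C1² − 36 = 0  ⇒  r_C1 = 6 (r>0 drops 1)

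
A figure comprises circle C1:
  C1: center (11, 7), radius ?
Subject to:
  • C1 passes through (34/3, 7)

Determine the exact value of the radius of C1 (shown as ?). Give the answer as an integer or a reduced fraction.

1. [C1∋P]  r_C1² − 1/9 = 0  ⇒  r_C1 = 1/3 (r>0 drops 1)

1/3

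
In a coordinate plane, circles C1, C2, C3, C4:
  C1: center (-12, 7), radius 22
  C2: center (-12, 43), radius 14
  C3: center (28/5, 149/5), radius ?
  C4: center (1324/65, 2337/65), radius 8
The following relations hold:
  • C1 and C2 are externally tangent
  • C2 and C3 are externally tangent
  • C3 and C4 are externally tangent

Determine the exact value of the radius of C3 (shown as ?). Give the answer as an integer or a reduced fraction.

1. [ext C2·C3]  r_C3² + 28r_C3 − 288 = 0  ⇒  r_C3 = 8 (r>0 drops 1)
2. [ext C3·C4]  r_C3² + 16r_C3 − 192 = 0  ⇒  r_C3 = 8 (r>0 drops 1)

8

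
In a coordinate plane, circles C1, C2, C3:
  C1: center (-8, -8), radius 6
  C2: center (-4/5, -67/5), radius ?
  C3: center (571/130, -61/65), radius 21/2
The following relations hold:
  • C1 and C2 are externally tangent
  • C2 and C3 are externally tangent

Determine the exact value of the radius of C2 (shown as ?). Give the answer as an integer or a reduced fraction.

1. [ext C1·C2]  r_C2² + 12r_C2 − 45 = 0  ⇒  r_C2 = 3 (r>0 drops 1)
2. [ext C2·C3]  r_C2² + 21r_C2 − 72 = 0  ⇒  r_C2 = 3 (r>0 drops 1)

3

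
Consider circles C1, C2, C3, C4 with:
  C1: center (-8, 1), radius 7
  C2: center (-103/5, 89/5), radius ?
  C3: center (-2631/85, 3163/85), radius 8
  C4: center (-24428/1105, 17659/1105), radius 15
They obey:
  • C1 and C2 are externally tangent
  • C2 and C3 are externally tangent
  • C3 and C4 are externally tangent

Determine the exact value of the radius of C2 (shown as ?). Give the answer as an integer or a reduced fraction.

14

1. [ext C1·C2]  r_C2² + 14r_C2 − 392 = 0  ⇒  r_C2 = 14 (r>0 drops 1)
2. [ext C2·C3]  r_C2² + 16r_C2 − 420 = 0  ⇒  r_C2 = 14 (r>0 drops 1)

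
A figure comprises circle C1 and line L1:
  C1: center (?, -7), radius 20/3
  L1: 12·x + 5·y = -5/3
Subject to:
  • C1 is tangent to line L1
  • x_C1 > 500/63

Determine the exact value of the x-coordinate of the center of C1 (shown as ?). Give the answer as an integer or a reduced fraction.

10

1. [C1‖L1]  x_C1² − (50/9)x_C1 − 400/9 = 0  ⇒  x_C1 = -40/9 or 10
2. given x_C1 > 500/63: keep 10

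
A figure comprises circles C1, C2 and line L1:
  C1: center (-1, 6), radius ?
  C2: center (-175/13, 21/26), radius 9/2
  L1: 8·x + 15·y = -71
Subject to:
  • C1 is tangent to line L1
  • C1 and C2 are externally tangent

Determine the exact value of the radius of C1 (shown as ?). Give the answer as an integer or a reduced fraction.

1. [C1‖L1]  r_C1² − 81 = 0  ⇒  r_C1 = 9 (r>0 drops 1)
2. [ext C1·C2]  r_C1² + 9r_C1 − 162 = 0  ⇒  r_C1 = 9 (r>0 drops 1)

9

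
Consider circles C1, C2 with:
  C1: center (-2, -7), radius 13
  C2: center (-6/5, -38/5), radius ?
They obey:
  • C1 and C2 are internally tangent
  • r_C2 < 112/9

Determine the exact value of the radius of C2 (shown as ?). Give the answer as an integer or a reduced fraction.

1. [int C1,C2]  r_C2² − 26r_C2 + 168 = 0  ⇒  r_C2 = 12 or 14
2. given r_C2 < 112/9: keep 12

12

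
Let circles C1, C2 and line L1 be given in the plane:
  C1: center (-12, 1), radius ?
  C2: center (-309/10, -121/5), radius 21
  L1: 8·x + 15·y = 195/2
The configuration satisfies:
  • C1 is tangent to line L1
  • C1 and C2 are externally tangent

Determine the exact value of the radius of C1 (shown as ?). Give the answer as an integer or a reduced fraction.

1. [C1‖L1]  r_C1² − 441/4 = 0  ⇒  r_C1 = 21/2 (r>0 drops 1)
2. [ext C1·C2]  r_C1² + 42r_C1 − 2205/4 = 0  ⇒  r_C1 = 21/2 (r>0 drops 1)

21/2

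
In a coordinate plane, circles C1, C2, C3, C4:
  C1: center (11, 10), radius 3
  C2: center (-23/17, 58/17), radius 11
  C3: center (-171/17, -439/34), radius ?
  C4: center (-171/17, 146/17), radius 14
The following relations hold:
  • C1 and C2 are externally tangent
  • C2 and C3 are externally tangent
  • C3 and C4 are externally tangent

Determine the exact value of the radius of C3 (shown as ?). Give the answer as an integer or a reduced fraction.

1. [ext C2·C3]  r_C3² + 22r_C3 − 885/4 = 0  ⇒  r_C3 = 15/2 (r>0 drops 1)
2. [ext C3·C4]  r_C3² + 28r_C3 − 1065/4 = 0  ⇒  r_C3 = 15/2 (r>0 drops 1)

15/2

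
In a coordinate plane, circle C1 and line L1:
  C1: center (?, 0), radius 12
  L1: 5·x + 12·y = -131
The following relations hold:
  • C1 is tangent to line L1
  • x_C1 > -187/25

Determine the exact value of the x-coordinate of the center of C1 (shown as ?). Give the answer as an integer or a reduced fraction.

1. [C1‖L1]  x_C1² + (262/5)x_C1 − 287 = 0  ⇒  x_C1 = -287/5 or 5
2. given x_C1 > -187/25: keep 5

5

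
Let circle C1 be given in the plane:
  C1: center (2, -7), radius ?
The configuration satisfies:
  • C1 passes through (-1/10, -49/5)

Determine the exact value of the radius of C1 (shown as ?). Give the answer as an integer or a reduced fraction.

1. [C1∋P]  r_C1² − 49/4 = 0  ⇒  r_C1 = 7/2 (r>0 drops 1)

7/2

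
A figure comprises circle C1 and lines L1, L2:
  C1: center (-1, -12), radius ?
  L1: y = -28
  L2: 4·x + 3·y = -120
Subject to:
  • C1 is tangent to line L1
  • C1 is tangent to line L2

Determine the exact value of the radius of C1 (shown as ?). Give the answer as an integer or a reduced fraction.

1. [C1‖L1]  r_C1² − 256 = 0  ⇒  r_C1 = 16 (r>0 drops 1)
2. [C1‖L2]  r_C1² − 256 = 0  ⇒  r_C1 = 16 (r>0 drops 1)

16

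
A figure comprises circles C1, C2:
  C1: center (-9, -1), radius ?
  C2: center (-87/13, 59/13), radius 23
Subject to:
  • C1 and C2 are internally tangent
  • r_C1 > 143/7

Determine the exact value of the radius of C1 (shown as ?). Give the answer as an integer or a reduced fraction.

29

1. [int C1,C2]  r_C1² − 46r_C1 + 493 = 0  ⇒  r_C1 = 17 or 29
2. given r_C1 > 143/7: keep 29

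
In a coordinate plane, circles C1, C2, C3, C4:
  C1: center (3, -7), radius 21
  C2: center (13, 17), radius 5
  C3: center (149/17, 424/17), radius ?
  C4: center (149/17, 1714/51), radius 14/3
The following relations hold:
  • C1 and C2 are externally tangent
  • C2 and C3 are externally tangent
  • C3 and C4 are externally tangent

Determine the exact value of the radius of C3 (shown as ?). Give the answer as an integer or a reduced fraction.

4

1. [ext C2·C3]  r_C3² + 10r_C3 − 56 = 0  ⇒  r_C3 = 4 (r>0 drops 1)
2. [ext C3·C4]  r_C3² + (28/3)r_C3 − 160/3 = 0  ⇒  r_C3 = 4 (r>0 drops 1)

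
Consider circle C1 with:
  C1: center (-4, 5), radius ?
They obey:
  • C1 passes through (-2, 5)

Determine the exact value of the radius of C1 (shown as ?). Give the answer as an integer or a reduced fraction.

1. [C1∋P]  r_C1² − 4 = 0  ⇒  r_C1 = 2 (r>0 drops 1)

2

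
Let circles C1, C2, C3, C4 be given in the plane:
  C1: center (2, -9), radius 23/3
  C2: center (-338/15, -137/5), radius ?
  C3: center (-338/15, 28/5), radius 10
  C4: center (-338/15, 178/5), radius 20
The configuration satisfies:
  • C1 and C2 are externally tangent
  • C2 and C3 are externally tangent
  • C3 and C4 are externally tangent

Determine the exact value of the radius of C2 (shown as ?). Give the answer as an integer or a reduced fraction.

23

1. [ext C1·C2]  r_C2² + (46/3)r_C2 − 2645/3 = 0  ⇒  r_C2 = 23 (r>0 drops 1)
2. [ext C2·C3]  r_C2² + 20r_C2 − 989 = 0  ⇒  r_C2 = 23 (r>0 drops 1)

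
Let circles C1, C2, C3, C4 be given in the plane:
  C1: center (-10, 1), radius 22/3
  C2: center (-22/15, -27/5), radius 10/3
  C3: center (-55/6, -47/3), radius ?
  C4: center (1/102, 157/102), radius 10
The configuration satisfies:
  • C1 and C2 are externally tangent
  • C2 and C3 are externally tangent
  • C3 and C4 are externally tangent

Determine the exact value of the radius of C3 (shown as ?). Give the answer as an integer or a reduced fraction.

19/2

1. [ext C2·C3]  r_C3² + (20/3)r_C3 − 1843/12 = 0  ⇒  r_C3 = 19/2 (r>0 drops 1)
2. [ext C3·C4]  r_C3² + 20r_C3 − 1121/4 = 0  ⇒  r_C3 = 19/2 (r>0 drops 1)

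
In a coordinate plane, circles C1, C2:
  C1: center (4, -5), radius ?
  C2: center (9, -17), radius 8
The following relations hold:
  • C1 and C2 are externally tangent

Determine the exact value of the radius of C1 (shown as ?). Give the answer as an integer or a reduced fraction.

5

1. [ext C1·C2]  r_C1² + 16r_C1 − 105 = 0  ⇒  r_C1 = 5 (r>0 drops 1)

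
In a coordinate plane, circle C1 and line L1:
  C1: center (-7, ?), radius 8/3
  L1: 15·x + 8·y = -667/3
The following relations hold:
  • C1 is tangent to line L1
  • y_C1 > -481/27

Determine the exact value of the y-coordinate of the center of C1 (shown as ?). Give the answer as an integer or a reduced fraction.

1. [C1‖L1]  y_C1² + (88/3)y_C1 + 183 = 0  ⇒  y_C1 = -61/3 or -9
2. given y_C1 > -481/27: keep -9

-9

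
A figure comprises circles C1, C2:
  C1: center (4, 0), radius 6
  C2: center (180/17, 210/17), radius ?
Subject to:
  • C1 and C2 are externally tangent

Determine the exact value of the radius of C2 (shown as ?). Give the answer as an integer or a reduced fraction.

1. [ext C1·C2]  r_C2² + 12r_C2 − 160 = 0  ⇒  r_C2 = 8 (r>0 drops 1)

8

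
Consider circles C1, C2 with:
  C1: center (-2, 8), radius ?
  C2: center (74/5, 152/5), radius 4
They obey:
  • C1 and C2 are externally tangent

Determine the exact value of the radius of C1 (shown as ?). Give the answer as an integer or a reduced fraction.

1. [ext C1·C2]  r_C1² + 8r_C1 − 768 = 0  ⇒  r_C1 = 24 (r>0 drops 1)

24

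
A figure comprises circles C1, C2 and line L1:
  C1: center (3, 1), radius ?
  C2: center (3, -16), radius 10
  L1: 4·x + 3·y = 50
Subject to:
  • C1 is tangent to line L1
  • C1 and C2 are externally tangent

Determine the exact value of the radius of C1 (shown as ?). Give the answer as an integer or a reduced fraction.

1. [C1‖L1]  r_C1² − 49 = 0  ⇒  r_C1 = 7 (r>0 drops 1)
2. [ext C1·C2]  r_C1² + 20r_C1 − 189 = 0  ⇒  r_C1 = 7 (r>0 drops 1)

7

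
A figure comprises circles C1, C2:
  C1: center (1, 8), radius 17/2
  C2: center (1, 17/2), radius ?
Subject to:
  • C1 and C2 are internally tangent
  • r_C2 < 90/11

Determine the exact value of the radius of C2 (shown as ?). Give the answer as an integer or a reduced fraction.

8

1. [int C1,C2]  r_C2² − 17r_C2 + 72 = 0  ⇒  r_C2 = 8 or 9
2. given r_C2 < 90/11: keep 8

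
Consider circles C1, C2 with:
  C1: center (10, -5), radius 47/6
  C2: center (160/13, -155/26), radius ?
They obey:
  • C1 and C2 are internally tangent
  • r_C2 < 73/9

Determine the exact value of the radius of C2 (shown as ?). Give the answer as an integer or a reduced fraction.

16/3

1. [int C1,C2]  r_C2² − (47/3)r_C2 + 496/9 = 0  ⇒  r_C2 = 16/3 or 31/3
2. given r_C2 < 73/9: keep 16/3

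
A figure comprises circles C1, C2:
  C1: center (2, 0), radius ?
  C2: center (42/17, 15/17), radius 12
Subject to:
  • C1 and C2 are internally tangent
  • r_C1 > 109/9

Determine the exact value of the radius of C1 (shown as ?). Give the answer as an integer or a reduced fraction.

13

1. [int C1,C2]  r_C1² − 24r_C1 + 143 = 0  ⇒  r_C1 = 11 or 13
2. given r_C1 > 109/9: keep 13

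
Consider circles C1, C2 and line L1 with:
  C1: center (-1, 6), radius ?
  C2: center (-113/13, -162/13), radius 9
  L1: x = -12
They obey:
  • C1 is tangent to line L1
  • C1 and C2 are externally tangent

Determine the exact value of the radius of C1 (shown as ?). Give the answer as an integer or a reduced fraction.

1. [C1‖L1]  r_C1² − 121 = 0  ⇒  r_C1 = 11 (r>0 drops 1)
2. [ext C1·C2]  r_C1² + 18r_C1 − 319 = 0  ⇒  r_C1 = 11 (r>0 drops 1)

11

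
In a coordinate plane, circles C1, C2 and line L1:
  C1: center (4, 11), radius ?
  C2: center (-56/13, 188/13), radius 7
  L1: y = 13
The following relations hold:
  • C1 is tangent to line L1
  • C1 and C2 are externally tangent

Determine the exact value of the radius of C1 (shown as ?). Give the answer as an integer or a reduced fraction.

1. [C1‖L1]  r_C1² − 4 = 0  ⇒  r_C1 = 2 (r>0 drops 1)
2. [ext C1·C2]  r_C1² + 14r_C1 − 32 = 0  ⇒  r_C1 = 2 (r>0 drops 1)

2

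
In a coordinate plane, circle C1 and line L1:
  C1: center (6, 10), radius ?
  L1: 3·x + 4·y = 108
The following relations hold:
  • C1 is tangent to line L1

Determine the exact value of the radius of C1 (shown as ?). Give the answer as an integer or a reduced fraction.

1. [C1‖L1]  r_C1² − 100 = 0  ⇒  r_C1 = 10 (r>0 drops 1)

10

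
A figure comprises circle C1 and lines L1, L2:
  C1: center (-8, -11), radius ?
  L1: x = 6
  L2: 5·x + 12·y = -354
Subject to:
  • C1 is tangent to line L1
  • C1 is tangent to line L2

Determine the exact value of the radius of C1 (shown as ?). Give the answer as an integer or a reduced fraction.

14

1. [C1‖L1]  r_C1² − 196 = 0  ⇒  r_C1 = 14 (r>0 drops 1)
2. [C1‖L2]  r_C1² − 196 = 0  ⇒  r_C1 = 14 (r>0 drops 1)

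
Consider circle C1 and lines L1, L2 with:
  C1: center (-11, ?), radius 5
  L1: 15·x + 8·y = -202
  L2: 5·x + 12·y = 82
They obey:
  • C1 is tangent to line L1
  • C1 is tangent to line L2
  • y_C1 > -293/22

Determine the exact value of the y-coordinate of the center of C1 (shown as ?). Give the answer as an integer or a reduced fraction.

6

1. [C1‖L1]  y_C1² + (37/4)y_C1 − 183/2 = 0  ⇒  y_C1 = -61/4 or 6
2. [C1‖L2]  y_C1² − (137/6)y_C1 + 101 = 0  ⇒  y_C1 = 6 or 101/6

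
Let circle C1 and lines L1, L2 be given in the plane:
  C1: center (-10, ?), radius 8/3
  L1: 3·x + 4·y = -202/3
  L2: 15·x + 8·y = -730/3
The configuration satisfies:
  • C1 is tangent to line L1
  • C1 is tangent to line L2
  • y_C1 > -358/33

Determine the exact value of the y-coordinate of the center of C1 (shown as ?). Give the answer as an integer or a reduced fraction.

1. [C1‖L1]  y_C1² + (56/3)y_C1 + 76 = 0  ⇒  y_C1 = -38/3 or -6
2. [C1‖L2]  y_C1² + (70/3)y_C1 + 104 = 0  ⇒  y_C1 = -52/3 or -6

-6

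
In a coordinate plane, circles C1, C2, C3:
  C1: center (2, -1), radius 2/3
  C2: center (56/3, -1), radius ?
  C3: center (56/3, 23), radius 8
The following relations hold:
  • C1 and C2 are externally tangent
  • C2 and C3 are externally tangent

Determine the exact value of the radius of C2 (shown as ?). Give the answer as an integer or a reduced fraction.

1. [ext C1·C2]  r_C2² + (4/3)r_C2 − 832/3 = 0  ⇒  r_C2 = 16 (r>0 drops 1)
2. [ext C2·C3]  r_C2² + 16r_C2 − 512 = 0  ⇒  r_C2 = 16 (r>0 drops 1)

16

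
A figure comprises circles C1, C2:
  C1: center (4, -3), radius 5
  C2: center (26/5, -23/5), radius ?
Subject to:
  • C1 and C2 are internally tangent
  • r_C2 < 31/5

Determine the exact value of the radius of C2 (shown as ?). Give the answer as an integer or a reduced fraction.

1. [int C1,C2]  r_C2² − 10r_C2 + 21 = 0  ⇒  r_C2 = 3 or 7
2. given r_C2 < 31/5: keep 3

3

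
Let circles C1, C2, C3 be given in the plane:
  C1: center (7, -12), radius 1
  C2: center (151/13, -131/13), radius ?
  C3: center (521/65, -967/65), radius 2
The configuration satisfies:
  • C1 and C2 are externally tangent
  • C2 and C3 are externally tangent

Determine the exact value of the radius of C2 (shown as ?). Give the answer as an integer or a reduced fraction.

4

1. [ext C1·C2]  r_C2² + 2r_C2 − 24 = 0  ⇒  r_C2 = 4 (r>0 drops 1)
2. [ext C2·C3]  r_C2² + 4r_C2 − 32 = 0  ⇒  r_C2 = 4 (r>0 drops 1)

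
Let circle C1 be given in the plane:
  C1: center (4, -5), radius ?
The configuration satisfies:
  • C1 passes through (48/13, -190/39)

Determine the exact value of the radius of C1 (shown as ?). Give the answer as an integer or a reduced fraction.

1. [C1∋P]  r_C1² − 1/9 = 0  ⇒  r_C1 = 1/3 (r>0 drops 1)

1/3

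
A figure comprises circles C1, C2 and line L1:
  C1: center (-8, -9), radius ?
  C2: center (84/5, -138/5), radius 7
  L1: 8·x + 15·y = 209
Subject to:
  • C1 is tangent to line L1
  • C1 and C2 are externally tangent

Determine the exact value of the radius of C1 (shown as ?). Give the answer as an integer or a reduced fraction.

24

1. [C1‖L1]  r_C1² − 576 = 0  ⇒  r_C1 = 24 (r>0 drops 1)
2. [ext C1·C2]  r_C1² + 14r_C1 − 912 = 0  ⇒  r_C1 = 24 (r>0 drops 1)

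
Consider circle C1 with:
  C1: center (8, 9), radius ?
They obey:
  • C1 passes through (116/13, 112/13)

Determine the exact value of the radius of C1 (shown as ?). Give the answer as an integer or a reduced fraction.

1

1. [C1∋P]  r_C1² − 1 = 0  ⇒  r_C1 = 1 (r>0 drops 1)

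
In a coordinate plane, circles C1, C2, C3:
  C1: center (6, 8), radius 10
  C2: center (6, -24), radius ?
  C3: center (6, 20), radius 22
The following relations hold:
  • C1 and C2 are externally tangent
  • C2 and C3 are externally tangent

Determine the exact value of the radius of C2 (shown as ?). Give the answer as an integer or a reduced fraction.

1. [ext C1·C2]  r_C2² + 20r_C2 − 924 = 0  ⇒  r_C2 = 22 (r>0 drops 1)
2. [ext C2·C3]  r_C2² + 44r_C2 − 1452 = 0  ⇒  r_C2 = 22 (r>0 drops 1)

22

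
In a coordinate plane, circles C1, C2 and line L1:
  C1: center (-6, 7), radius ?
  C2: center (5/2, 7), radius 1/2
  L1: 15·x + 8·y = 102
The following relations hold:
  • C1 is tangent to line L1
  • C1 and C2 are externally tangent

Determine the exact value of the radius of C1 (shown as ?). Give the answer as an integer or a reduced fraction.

1. [C1‖L1]  r_C1² − 64 = 0  ⇒  r_C1 = 8 (r>0 drops 1)
2. [ext C1·C2]  r_C1² + 1r_C1 − 72 = 0  ⇒  r_C1 = 8 (r>0 drops 1)

8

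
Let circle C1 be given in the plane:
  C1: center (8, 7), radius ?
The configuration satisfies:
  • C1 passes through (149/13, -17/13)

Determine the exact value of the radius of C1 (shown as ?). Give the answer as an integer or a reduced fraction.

1. [C1∋P]  r_C1² − 81 = 0  ⇒  r_C1 = 9 (r>0 drops 1)

9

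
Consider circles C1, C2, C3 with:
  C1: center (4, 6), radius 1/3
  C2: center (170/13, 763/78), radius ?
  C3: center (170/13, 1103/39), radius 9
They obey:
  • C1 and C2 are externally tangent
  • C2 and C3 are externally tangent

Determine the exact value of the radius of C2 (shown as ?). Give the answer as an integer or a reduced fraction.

19/2

1. [ext C1·C2]  r_C2² + (2/3)r_C2 − 1159/12 = 0  ⇒  r_C2 = 19/2 (r>0 drops 1)
2. [ext C2·C3]  r_C2² + 18r_C2 − 1045/4 = 0  ⇒  r_C2 = 19/2 (r>0 drops 1)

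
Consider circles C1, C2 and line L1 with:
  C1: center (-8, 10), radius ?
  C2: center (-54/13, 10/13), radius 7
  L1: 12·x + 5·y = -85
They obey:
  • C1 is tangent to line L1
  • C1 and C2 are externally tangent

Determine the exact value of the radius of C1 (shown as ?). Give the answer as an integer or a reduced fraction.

3

1. [C1‖L1]  r_C1² − 9 = 0  ⇒  r_C1 = 3 (r>0 drops 1)
2. [ext C1·C2]  r_C1² + 14r_C1 − 51 = 0  ⇒  r_C1 = 3 (r>0 drops 1)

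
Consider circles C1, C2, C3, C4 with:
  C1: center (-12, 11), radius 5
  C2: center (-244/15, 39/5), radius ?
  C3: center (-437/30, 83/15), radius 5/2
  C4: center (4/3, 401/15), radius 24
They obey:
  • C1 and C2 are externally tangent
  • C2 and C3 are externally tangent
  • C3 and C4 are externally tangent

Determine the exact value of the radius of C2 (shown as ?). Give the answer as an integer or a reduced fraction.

1/3

1. [ext C1·C2]  r_C2² + 10r_C2 − 31/9 = 0  ⇒  r_C2 = 1/3 (r>0 drops 1)
2. [ext C2·C3]  r_C2² + 5r_C2 − 16/9 = 0  ⇒  r_C2 = 1/3 (r>0 drops 1)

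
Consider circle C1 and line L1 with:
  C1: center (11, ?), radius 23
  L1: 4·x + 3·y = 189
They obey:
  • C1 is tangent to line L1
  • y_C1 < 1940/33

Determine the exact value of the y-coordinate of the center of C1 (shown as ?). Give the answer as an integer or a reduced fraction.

1. [C1‖L1]  y_C1² − (290/3)y_C1 + 2600/3 = 0  ⇒  y_C1 = 10 or 260/3
2. given y_C1 < 1940/33: keep 10

10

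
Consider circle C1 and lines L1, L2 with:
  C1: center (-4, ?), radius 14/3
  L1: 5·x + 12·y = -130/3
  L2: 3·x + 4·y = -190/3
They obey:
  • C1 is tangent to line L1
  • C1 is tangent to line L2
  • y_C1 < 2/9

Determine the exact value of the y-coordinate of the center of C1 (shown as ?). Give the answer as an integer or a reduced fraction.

1. [C1‖L1]  y_C1² + (35/9)y_C1 − 196/9 = 0  ⇒  y_C1 = -7 or 28/9
2. [C1‖L2]  y_C1² + (77/3)y_C1 + 392/3 = 0  ⇒  y_C1 = -56/3 or -7

-7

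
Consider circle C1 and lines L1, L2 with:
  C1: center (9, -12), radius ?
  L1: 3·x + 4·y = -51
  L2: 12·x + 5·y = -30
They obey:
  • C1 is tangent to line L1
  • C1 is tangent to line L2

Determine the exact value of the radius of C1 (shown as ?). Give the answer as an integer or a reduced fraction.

1. [C1‖L1]  r_C1² − 36 = 0  ⇒  r_C1 = 6 (r>0 drops 1)
2. [C1‖L2]  r_C1² − 36 = 0  ⇒  r_C1 = 6 (r>0 drops 1)

6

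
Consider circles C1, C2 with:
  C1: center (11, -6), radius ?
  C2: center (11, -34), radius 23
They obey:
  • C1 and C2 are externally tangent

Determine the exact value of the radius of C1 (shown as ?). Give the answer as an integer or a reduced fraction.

5

1. [ext C1·C2]  r_C1² + 46r_C1 − 255 = 0  ⇒  r_C1 = 5 (r>0 drops 1)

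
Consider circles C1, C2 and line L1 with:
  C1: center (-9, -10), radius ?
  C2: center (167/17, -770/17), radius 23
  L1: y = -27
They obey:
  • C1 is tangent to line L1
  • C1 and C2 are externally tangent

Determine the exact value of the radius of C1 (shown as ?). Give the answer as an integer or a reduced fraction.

17

1. [C1‖L1]  r_C1² − 289 = 0  ⇒  r_C1 = 17 (r>0 drops 1)
2. [ext C1·C2]  r_C1² + 46r_C1 − 1071 = 0  ⇒  r_C1 = 17 (r>0 drops 1)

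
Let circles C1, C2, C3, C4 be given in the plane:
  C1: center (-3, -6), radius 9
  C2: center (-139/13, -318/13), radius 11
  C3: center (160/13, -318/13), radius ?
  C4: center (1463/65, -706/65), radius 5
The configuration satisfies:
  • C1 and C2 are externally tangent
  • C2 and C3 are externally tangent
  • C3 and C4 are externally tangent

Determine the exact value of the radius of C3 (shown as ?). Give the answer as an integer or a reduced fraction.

1. [ext C2·C3]  r_C3² + 22r_C3 − 408 = 0  ⇒  r_C3 = 12 (r>0 drops 1)
2. [ext C3·C4]  r_C3² + 10r_C3 − 264 = 0  ⇒  r_C3 = 12 (r>0 drops 1)

12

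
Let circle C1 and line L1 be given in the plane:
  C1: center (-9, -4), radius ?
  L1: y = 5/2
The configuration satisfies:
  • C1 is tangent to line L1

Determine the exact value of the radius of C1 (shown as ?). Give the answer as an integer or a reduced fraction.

13/2

1. [C1‖L1]  r_C1² − 169/4 = 0  ⇒  r_C1 = 13/2 (r>0 drops 1)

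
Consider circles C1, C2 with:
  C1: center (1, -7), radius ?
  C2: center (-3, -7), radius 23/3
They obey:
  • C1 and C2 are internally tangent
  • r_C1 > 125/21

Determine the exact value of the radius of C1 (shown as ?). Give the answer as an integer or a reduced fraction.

35/3

1. [int C1,C2]  r_C1² − (46/3)r_C1 + 385/9 = 0  ⇒  r_C1 = 11/3 or 35/3
2. given r_C1 > 125/21: keep 35/3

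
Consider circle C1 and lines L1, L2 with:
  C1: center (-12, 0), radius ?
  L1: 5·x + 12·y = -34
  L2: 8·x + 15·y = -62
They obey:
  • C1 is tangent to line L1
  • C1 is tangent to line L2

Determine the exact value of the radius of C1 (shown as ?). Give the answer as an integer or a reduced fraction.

2

1. [C1‖L1]  r_C1² − 4 = 0  ⇒  r_C1 = 2 (r>0 drops 1)
2. [C1‖L2]  r_C1² − 4 = 0  ⇒  r_C1 = 2 (r>0 drops 1)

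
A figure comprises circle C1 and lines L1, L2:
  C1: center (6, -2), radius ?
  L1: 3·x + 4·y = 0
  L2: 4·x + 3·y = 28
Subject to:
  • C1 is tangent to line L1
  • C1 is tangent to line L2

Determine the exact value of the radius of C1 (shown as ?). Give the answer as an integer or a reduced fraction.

2

1. [C1‖L1]  r_C1² − 4 = 0  ⇒  r_C1 = 2 (r>0 drops 1)
2. [C1‖L2]  r_C1² − 4 = 0  ⇒  r_C1 = 2 (r>0 drops 1)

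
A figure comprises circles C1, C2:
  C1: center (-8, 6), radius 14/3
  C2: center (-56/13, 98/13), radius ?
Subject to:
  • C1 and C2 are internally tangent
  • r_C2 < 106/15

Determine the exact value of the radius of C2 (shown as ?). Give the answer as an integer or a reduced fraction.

2/3

1. [int C1,C2]  r_C2² − (28/3)r_C2 + 52/9 = 0  ⇒  r_C2 = 2/3 or 26/3
2. given r_C2 < 106/15: keep 2/3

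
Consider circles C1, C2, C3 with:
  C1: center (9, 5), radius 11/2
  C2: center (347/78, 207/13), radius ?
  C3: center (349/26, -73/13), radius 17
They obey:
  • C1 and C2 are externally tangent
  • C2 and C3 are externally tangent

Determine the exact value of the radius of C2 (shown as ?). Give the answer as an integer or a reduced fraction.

19/3

1. [ext C1·C2]  r_C2² + 11r_C2 − 988/9 = 0  ⇒  r_C2 = 19/3 (r>0 drops 1)
2. [ext C2·C3]  r_C2² + 34r_C2 − 2299/9 = 0  ⇒  r_C2 = 19/3 (r>0 drops 1)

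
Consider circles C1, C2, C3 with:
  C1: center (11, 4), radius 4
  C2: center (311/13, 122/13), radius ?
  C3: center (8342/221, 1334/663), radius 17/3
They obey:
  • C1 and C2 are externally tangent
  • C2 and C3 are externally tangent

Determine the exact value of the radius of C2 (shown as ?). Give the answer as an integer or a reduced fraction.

10

1. [ext C1·C2]  r_C2² + 8r_C2 − 180 = 0  ⇒  r_C2 = 10 (r>0 drops 1)
2. [ext C2·C3]  r_C2² + (34/3)r_C2 − 640/3 = 0  ⇒  r_C2 = 10 (r>0 drops 1)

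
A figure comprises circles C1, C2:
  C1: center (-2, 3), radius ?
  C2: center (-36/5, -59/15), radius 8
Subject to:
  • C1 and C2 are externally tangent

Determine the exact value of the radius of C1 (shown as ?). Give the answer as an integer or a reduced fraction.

2/3

1. [ext C1·C2]  r_C1² + 16r_C1 − 100/9 = 0  ⇒  r_C1 = 2/3 (r>0 drops 1)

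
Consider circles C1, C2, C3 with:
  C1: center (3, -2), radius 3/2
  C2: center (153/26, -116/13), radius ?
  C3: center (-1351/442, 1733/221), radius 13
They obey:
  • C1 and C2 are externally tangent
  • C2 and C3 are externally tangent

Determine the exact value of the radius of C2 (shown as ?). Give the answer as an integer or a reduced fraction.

6

1. [ext C1·C2]  r_C2² + 3r_C2 − 54 = 0  ⇒  r_C2 = 6 (r>0 drops 1)
2. [ext C2·C3]  r_C2² + 26r_C2 − 192 = 0  ⇒  r_C2 = 6 (r>0 drops 1)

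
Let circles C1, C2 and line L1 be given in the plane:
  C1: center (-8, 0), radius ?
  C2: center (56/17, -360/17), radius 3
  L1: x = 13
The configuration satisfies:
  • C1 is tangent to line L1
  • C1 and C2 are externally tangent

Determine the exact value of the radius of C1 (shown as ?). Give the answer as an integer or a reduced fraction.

21

1. [C1‖L1]  r_C1² − 441 = 0  ⇒  r_C1 = 21 (r>0 drops 1)
2. [ext C1·C2]  r_C1² + 6r_C1 − 567 = 0  ⇒  r_C1 = 21 (r>0 drops 1)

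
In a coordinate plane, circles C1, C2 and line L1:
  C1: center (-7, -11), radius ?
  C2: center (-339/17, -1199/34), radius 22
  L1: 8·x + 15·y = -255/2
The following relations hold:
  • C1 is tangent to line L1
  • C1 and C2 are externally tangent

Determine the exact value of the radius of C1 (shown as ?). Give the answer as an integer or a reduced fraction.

11/2

1. [C1‖L1]  r_C1² − 121/4 = 0  ⇒  r_C1 = 11/2 (r>0 drops 1)
2. [ext C1·C2]  r_C1² + 44r_C1 − 1089/4 = 0  ⇒  r_C1 = 11/2 (r>0 drops 1)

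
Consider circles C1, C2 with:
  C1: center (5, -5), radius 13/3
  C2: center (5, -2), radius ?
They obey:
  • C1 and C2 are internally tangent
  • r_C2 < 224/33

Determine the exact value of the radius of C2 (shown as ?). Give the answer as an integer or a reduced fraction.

4/3

1. [int C1,C2]  r_C2² − (26/3)r_C2 + 88/9 = 0  ⇒  r_C2 = 4/3 or 22/3
2. given r_C2 < 224/33: keep 4/3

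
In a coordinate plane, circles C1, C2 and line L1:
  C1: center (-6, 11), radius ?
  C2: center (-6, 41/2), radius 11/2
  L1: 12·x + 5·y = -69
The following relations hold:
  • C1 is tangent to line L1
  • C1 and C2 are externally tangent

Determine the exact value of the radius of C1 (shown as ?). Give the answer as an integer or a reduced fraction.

1. [C1‖L1]  r_C1² − 16 = 0  ⇒  r_C1 = 4 (r>0 drops 1)
2. [ext C1·C2]  r_C1² + 11r_C1 − 60 = 0  ⇒  r_C1 = 4 (r>0 drops 1)

4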